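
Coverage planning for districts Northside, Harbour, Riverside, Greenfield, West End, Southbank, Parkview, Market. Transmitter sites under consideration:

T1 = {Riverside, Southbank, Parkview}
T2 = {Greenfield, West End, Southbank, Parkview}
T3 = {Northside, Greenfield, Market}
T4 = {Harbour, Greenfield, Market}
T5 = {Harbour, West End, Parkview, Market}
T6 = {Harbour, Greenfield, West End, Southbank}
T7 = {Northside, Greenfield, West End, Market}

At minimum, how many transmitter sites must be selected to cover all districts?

T1, T3, T5 together cover {Northside, Harbour, Riverside, Greenfield, West End, Southbank, Parkview, Market} — every district.
No 2 of the 7 transmitter sites cover everything (all 21 pairs fall short), so 3 is minimum.
Greedy (largest uncovered first) would take T2, T3, T1, T4 — 4 transmitter sites — but 3 suffice.

3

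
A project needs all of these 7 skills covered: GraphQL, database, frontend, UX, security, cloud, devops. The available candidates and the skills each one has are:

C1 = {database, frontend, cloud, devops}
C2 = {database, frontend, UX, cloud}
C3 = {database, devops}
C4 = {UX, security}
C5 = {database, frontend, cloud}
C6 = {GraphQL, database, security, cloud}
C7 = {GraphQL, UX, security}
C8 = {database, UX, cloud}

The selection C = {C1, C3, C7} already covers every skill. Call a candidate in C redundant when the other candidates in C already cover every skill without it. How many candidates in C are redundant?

1

Drop C1: frontend, cloud uncovered — not redundant.
Drop C3: the rest still cover every skill — redundant.
Drop C7: GraphQL, UX, security uncovered — not redundant.
1 redundant: C3.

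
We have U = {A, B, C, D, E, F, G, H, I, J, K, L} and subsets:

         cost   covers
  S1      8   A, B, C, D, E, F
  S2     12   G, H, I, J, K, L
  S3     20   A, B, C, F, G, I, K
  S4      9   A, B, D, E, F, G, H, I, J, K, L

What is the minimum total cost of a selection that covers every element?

17

S1, S4 cover every element at cost 8 + 9 = 17.
Any cover uses at least 2 sets; among all covering selections none totals below 17.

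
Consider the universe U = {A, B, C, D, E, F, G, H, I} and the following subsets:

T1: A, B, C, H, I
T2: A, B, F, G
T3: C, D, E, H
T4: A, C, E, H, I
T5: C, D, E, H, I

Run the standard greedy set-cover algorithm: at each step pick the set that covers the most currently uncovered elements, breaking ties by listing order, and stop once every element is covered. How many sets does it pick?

3

Pick 1: T1 covers 5 new elements (A, B, C, H, I).
Pick 2: T2 covers 2 new elements (F, G).
Pick 3: T3 covers 2 new elements (D, E).
Greedy uses 3 sets. (The true minimum is 2.)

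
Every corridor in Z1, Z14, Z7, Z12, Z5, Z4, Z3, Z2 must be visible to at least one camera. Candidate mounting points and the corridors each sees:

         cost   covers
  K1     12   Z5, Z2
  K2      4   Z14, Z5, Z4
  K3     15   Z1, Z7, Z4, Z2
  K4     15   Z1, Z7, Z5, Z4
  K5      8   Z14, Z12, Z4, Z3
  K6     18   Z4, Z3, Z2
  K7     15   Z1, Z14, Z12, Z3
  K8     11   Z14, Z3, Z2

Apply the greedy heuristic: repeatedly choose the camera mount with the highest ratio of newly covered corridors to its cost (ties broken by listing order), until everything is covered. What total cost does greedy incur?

27

Pick 1: K2 adds 3 new (Z14, Z5, Z4) at cost 4 (ratio 3/4).
Pick 2: K5 adds 2 new (Z12, Z3) at cost 8 (ratio 2/8).
Pick 3: K3 adds 3 new (Z1, Z7, Z2) at cost 15 (ratio 3/15).
Greedy total cost: 4 + 8 + 15 = 27.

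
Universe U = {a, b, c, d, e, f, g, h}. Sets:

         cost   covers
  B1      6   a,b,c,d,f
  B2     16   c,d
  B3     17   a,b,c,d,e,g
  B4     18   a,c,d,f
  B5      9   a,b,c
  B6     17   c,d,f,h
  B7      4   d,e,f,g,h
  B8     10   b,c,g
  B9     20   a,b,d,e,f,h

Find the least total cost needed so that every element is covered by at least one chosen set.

B1, B7 cover every element at cost 6 + 4 = 10.
Any cover uses at least 2 sets; among all covering selections none totals below 10.

10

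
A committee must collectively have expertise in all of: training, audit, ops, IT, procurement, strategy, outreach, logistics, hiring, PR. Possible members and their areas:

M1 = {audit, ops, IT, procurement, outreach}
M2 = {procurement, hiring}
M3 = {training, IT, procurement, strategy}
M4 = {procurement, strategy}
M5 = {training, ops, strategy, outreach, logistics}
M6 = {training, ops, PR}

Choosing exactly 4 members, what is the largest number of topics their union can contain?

10

Choosing M1, M2, M5, M6 covers {training, audit, ops, IT, procurement, strategy, outreach, logistics, hiring, PR} — 10 topics.
That is all 10 topics.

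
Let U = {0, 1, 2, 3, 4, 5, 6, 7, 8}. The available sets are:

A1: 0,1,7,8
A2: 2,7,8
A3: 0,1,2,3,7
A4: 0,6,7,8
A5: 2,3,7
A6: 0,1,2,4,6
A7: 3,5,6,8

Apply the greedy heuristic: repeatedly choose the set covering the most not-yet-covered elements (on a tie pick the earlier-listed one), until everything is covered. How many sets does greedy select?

3

Pick 1: A3 covers 5 new elements (0, 1, 2, 3, 7).
Pick 2: A7 covers 3 new elements (5, 6, 8).
Pick 3: A6 covers 1 new elements (4).
Greedy uses 3 sets.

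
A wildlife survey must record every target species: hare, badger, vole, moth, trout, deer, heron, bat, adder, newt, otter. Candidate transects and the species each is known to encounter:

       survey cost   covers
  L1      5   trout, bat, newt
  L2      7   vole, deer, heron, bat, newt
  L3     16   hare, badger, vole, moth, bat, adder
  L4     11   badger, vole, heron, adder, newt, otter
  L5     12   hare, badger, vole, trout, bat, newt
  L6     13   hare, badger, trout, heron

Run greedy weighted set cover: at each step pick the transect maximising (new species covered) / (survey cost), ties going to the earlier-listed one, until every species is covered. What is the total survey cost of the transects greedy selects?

Pick 1: L2 adds 5 new (vole, deer, heron, bat, newt) at survey cost 7 (ratio 5/7).
Pick 2: L4 adds 3 new (badger, adder, otter) at survey cost 11 (ratio 3/11).
Pick 3: L1 adds 1 new (trout) at survey cost 5 (ratio 1/5).
Pick 4: L3 adds 2 new (hare, moth) at survey cost 16 (ratio 2/16).
Greedy total survey cost: 7 + 11 + 5 + 16 = 39.

39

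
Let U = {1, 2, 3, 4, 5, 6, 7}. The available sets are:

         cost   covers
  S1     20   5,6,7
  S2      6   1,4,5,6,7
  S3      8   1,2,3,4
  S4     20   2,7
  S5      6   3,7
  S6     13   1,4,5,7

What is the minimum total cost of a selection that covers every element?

S2, S3 cover every element at cost 6 + 8 = 14.
Any cover uses at least 2 sets; among all covering selections none totals below 14.

14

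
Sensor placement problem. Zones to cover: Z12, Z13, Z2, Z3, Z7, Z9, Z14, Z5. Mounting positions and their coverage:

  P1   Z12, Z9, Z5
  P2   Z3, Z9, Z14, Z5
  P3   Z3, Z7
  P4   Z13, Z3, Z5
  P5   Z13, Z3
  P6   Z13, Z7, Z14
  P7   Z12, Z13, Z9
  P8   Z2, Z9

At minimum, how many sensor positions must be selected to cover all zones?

4

P1, P2, P6, P8 together cover {Z12, Z13, Z2, Z3, Z7, Z9, Z14, Z5} — every zone.
No 3 of the 8 sensor positions cover everything (all 56 triples fall short), so 4 is minimum.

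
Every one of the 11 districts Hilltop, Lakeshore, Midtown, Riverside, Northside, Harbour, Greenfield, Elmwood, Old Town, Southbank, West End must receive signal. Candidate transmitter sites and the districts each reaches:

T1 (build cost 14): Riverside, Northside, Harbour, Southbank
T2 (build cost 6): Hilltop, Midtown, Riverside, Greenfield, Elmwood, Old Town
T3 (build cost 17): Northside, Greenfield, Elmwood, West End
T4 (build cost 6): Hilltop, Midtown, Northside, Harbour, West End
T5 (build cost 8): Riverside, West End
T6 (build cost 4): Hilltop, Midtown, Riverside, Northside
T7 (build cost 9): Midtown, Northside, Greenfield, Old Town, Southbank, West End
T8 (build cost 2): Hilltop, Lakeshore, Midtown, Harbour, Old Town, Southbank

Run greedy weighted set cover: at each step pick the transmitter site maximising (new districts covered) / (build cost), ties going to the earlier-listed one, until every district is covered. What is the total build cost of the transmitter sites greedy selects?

Pick 1: T8 adds 6 new (Hilltop, Lakeshore, Midtown, Harbour, Old Town, Southbank) at build cost 2 (ratio 6/2).
Pick 2: T2 adds 3 new (Riverside, Greenfield, Elmwood) at build cost 6 (ratio 3/6).
Pick 3: T4 adds 2 new (Northside, West End) at build cost 6 (ratio 2/6).
Greedy total build cost: 2 + 6 + 6 = 14.

14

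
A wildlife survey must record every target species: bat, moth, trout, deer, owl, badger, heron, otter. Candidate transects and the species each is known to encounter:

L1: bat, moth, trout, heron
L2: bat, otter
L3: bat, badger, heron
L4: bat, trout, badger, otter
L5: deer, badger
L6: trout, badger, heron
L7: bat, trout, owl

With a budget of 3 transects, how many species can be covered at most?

7

Choosing L1, L2, L5 covers {bat, moth, trout, deer, badger, heron, otter} — 7 species.
No choice of 3 transects does better; here owl is left uncovered.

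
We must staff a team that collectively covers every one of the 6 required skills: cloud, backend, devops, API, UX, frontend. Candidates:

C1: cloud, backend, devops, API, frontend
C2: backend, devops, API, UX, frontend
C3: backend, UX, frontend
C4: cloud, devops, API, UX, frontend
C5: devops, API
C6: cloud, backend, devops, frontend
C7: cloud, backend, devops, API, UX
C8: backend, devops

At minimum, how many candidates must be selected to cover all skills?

C1, C2 together cover {cloud, backend, devops, API, UX, frontend} — every skill.
No single candidate contains all 6 skills, so 2 is optimal.

2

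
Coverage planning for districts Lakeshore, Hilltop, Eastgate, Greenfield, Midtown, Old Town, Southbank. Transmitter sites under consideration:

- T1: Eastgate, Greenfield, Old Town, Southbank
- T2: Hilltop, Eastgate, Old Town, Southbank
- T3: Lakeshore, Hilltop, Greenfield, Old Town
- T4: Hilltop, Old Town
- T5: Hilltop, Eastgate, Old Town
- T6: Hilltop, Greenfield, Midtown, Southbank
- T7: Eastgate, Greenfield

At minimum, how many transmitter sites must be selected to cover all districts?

3

T1, T3, T6 together cover {Lakeshore, Hilltop, Eastgate, Greenfield, Midtown, Old Town, Southbank} — every district.
No 2 of the 7 transmitter sites cover everything (all 21 pairs fall short), so 3 is minimum.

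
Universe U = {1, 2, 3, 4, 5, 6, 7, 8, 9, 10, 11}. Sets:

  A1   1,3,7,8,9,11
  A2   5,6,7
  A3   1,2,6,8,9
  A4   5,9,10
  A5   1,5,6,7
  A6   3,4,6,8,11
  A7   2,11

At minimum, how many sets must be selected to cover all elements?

A1, A3, A4, A6 together cover {1, 2, 3, 4, 5, 6, 7, 8, 9, 10, 11} — every element.
No 3 of the 7 sets cover everything (all 35 triples fall short), so 4 is minimum.
Greedy (largest uncovered first) would take A1, A2, A3, A4, A6 — 5 sets — but 4 suffice.

4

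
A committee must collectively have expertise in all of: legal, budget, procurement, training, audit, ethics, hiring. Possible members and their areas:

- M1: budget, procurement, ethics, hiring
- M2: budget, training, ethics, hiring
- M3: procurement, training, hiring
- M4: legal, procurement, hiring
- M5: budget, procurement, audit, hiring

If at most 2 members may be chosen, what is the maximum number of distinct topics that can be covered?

6

Choosing M2, M4 covers {legal, budget, procurement, training, ethics, hiring} — 6 topics.
No choice of 2 members does better; here audit is left uncovered.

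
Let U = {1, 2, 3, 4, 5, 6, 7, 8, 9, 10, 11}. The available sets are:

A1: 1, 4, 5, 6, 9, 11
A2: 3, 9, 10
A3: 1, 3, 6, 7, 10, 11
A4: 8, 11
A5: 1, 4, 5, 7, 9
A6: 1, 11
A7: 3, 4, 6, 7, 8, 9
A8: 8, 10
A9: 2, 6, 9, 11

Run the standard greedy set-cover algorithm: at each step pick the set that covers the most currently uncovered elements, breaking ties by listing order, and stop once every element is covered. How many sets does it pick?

Pick 1: A1 covers 6 new elements (1, 4, 5, 6, 9, 11).
Pick 2: A3 covers 3 new elements (3, 7, 10).
Pick 3: A4 covers 1 new elements (8).
Pick 4: A9 covers 1 new elements (2).
Greedy uses 4 sets.

4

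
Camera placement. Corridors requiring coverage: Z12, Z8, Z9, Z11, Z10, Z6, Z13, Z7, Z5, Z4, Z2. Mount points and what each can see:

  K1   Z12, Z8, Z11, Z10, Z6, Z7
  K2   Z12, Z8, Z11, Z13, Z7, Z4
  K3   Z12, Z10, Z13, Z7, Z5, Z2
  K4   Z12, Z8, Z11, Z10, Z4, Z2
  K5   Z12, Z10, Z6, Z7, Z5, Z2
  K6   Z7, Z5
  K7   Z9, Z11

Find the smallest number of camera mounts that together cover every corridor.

3

K2, K5, K7 together cover {Z12, Z8, Z9, Z11, Z10, Z6, Z13, Z7, Z5, Z4, Z2} — every corridor.
No 2 of the 7 camera mounts cover everything (all 21 pairs fall short), so 3 is minimum.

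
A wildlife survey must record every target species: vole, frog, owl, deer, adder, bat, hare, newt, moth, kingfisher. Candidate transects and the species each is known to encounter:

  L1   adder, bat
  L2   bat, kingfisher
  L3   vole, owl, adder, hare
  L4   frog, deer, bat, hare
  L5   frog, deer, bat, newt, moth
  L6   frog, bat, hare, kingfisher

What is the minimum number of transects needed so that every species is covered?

3

L2, L3, L5 together cover {vole, frog, owl, deer, adder, bat, hare, newt, moth, kingfisher} — every species.
No 2 of the 6 transects cover everything (all 15 pairs fall short), so 3 is minimum.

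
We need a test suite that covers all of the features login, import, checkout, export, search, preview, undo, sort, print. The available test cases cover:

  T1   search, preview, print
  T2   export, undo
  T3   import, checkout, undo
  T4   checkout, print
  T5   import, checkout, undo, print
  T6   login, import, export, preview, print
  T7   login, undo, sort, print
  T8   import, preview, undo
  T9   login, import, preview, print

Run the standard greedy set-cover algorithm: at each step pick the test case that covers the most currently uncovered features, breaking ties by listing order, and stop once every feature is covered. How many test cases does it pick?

Pick 1: T6 covers 5 new features (login, import, export, preview, print).
Pick 2: T3 covers 2 new features (checkout, undo).
Pick 3: T1 covers 1 new features (search).
Pick 4: T7 covers 1 new features (sort).
Greedy uses 4 test cases.

4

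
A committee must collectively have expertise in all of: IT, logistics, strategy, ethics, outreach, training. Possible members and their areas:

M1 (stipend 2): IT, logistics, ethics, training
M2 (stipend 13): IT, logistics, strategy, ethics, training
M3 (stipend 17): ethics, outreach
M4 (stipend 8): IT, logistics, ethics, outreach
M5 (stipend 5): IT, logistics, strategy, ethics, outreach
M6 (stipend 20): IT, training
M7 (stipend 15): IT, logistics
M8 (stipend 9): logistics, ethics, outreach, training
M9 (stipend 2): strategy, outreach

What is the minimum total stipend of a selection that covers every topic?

M1, M9 cover every topic at stipend 2 + 2 = 4.
Any cover uses at least 2 members; among all covering selections none totals below 4.

4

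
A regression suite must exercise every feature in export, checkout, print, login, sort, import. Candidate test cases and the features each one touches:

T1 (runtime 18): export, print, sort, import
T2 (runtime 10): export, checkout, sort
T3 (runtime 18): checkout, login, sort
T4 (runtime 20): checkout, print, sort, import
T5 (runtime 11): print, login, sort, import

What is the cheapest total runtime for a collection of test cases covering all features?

T2, T5 cover every feature at runtime 10 + 11 = 21.
Any cover uses at least 2 test cases; among all covering selections none totals below 21.

21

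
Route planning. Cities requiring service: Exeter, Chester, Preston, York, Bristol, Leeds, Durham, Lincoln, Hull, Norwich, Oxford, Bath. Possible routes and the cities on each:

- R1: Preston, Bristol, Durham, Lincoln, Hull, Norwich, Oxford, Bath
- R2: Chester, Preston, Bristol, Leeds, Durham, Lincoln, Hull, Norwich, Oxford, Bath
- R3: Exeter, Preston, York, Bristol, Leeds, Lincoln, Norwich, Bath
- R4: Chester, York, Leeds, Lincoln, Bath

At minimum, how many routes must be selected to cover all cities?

2

R2, R3 together cover {Exeter, Chester, Preston, York, Bristol, Leeds, Durham, Lincoln, Hull, Norwich, Oxford, Bath} — every city.
No single route contains all 12 cities, so 2 is optimal.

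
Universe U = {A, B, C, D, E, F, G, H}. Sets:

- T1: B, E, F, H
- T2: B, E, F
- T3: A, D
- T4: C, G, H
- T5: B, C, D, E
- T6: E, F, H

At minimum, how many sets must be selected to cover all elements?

3

T1, T3, T4 together cover {A, B, C, D, E, F, G, H} — every element.
No 2 of the 6 sets cover everything (all 15 pairs fall short), so 3 is minimum.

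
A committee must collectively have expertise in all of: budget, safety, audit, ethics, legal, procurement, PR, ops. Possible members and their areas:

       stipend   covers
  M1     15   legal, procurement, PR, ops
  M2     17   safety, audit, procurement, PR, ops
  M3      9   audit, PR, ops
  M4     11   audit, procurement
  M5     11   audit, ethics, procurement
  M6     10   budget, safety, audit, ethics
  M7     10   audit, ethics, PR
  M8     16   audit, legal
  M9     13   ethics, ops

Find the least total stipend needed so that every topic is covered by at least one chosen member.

25

M1, M6 cover every topic at stipend 15 + 10 = 25.
Any cover uses at least 2 members; among all covering selections none totals below 25.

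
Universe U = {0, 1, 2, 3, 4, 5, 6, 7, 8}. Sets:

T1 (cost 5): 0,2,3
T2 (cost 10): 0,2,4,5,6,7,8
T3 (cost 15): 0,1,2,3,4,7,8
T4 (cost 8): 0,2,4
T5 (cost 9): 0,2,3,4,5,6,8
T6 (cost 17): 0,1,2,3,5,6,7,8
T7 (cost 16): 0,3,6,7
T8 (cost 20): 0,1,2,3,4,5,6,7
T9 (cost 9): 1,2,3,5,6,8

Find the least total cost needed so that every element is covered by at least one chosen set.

T2, T9 cover every element at cost 10 + 9 = 19.
Any cover uses at least 2 sets; among all covering selections none totals below 19.

19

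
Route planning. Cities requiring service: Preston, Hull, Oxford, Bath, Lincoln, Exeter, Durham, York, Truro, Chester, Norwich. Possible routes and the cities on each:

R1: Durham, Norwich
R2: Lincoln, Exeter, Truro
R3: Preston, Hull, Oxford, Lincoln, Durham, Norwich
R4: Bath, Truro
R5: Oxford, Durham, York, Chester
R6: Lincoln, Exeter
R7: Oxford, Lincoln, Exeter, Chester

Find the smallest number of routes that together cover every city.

R2, R3, R4, R5 together cover {Preston, Hull, Oxford, Bath, Lincoln, Exeter, Durham, York, Truro, Chester, Norwich} — every city.
No 3 of the 7 routes cover everything (all 35 triples fall short), so 4 is minimum.

4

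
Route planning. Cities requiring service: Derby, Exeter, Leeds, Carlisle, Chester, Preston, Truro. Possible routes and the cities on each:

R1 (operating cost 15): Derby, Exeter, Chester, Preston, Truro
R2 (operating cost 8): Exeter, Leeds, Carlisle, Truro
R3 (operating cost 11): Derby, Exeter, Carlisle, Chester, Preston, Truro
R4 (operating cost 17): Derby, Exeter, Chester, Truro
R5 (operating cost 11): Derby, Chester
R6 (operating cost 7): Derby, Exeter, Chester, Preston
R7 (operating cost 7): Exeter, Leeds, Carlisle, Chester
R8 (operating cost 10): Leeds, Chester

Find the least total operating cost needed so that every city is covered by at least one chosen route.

R2, R6 cover every city at operating cost 8 + 7 = 15.
Any cover uses at least 2 routes; among all covering selections none totals below 15.

15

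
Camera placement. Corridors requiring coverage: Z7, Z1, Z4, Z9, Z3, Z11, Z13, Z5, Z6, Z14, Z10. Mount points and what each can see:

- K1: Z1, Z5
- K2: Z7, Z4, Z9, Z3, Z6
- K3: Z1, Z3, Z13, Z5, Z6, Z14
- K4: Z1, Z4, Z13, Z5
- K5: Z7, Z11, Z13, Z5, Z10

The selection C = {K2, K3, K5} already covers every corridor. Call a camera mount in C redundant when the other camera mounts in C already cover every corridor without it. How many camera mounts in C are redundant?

Drop K2: Z4, Z9 uncovered — not redundant.
Drop K3: Z1, Z14 uncovered — not redundant.
Drop K5: Z11, Z10 uncovered — not redundant.
None of the camera mounts in C is redundant.

0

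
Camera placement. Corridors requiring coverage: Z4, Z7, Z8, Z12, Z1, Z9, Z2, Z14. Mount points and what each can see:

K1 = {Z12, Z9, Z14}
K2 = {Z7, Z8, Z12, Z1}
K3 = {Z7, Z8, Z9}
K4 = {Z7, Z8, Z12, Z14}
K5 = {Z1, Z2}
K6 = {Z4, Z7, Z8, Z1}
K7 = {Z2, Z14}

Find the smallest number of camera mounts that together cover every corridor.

3

K1, K5, K6 together cover {Z4, Z7, Z8, Z12, Z1, Z9, Z2, Z14} — every corridor.
No 2 of the 7 camera mounts cover everything (all 21 pairs fall short), so 3 is minimum.
Greedy (largest uncovered first) would take K2, K1, K5, K6 — 4 camera mounts — but 3 suffice.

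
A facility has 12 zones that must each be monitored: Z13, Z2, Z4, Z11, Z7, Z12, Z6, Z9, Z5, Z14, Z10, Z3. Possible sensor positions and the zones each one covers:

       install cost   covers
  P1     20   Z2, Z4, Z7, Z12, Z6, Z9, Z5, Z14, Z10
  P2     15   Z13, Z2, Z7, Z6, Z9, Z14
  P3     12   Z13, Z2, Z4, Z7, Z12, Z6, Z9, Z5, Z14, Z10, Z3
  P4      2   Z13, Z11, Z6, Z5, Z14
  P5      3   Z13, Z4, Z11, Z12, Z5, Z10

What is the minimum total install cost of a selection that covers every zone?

14

P3, P4 cover every zone at install cost 12 + 2 = 14.
Any cover uses at least 2 sensor positions; among all covering selections none totals below 14.
Greedy by coverage-per-install cost would pick P4, P5, P3 for 17 — worse than the optimum 14.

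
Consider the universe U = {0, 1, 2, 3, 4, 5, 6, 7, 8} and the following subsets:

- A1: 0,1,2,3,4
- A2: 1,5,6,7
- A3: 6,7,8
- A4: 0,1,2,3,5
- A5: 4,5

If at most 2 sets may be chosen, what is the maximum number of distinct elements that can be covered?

8

Choosing A1, A2 covers {0, 1, 2, 3, 4, 5, 6, 7} — 8 elements.
No choice of 2 sets does better; here 8 is left uncovered.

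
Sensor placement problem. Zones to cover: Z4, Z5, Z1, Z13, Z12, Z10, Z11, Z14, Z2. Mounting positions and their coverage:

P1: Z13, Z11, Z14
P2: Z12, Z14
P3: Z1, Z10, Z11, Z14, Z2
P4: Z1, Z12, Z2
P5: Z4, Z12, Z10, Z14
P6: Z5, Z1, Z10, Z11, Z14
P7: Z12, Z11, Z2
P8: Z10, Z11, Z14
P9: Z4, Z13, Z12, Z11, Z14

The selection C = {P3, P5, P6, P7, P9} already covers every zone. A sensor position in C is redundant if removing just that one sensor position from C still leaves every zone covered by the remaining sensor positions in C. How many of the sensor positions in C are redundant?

3

Drop P3: the rest still cover every zone — redundant.
Drop P5: the rest still cover every zone — redundant.
Drop P6: Z5 uncovered — not redundant.
Drop P7: the rest still cover every zone — redundant.
Drop P9: Z13 uncovered — not redundant.
3 redundant: P3, P5, P7.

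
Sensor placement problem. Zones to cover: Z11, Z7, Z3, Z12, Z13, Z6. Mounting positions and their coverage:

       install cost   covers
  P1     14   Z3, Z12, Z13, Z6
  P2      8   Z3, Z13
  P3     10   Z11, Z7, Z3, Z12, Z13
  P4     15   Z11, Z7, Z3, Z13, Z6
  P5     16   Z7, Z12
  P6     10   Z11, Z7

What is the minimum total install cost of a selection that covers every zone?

24

P1, P3 cover every zone at install cost 14 + 10 = 24.
Any cover uses at least 2 sensor positions; among all covering selections none totals below 24.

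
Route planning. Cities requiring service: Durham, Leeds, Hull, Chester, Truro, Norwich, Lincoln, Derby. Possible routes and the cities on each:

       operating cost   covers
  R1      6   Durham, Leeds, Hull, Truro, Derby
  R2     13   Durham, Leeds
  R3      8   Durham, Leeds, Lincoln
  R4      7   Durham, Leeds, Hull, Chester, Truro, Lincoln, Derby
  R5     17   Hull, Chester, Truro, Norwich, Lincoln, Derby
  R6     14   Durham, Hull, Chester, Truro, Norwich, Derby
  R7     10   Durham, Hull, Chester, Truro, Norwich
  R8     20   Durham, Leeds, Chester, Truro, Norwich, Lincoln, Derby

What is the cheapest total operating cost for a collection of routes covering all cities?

R4, R7 cover every city at operating cost 7 + 10 = 17.
Any cover uses at least 2 routes; among all covering selections none totals below 17.

17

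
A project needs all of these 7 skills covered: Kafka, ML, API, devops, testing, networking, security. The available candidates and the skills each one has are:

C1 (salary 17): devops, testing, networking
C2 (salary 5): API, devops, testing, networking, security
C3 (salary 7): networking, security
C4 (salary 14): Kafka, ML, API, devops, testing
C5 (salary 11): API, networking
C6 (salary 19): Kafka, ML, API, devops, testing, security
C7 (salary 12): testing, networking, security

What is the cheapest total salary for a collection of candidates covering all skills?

19

C2, C4 cover every skill at salary 5 + 14 = 19.
Any cover uses at least 2 candidates; among all covering selections none totals below 19.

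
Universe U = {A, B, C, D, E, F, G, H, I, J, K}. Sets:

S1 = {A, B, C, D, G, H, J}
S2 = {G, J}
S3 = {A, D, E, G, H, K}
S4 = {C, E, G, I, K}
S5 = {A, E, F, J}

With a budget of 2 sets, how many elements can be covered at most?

10

Choosing S1, S4 covers {A, B, C, D, E, G, H, I, J, K} — 10 elements.
No choice of 2 sets does better; here F is left uncovered.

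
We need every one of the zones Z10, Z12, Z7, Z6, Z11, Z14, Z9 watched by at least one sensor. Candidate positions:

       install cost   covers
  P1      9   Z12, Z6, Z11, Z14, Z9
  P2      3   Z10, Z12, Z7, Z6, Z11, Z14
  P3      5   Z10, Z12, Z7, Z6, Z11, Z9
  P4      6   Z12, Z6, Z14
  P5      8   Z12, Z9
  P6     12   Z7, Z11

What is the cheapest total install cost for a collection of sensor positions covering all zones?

P2, P3 cover every zone at install cost 3 + 5 = 8.
Any cover uses at least 2 sensor positions; among all covering selections none totals below 8.

8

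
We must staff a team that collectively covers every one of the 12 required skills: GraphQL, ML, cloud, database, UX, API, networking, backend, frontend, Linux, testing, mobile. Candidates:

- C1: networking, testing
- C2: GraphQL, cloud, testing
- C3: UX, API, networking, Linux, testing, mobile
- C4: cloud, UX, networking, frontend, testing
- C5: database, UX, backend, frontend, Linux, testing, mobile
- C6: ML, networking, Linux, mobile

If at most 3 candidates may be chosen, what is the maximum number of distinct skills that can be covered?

11

Choosing C2, C3, C5 covers {GraphQL, cloud, database, UX, API, networking, backend, frontend, Linux, testing, mobile} — 11 skills.
No choice of 3 candidates does better; here ML is left uncovered.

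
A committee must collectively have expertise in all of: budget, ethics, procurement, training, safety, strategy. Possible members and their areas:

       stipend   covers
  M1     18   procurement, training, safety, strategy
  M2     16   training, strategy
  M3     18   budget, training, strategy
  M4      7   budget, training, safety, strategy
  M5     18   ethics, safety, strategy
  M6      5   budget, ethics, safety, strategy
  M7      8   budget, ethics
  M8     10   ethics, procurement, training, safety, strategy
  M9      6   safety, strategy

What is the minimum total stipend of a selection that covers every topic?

15

M6, M8 cover every topic at stipend 5 + 10 = 15.
Any cover uses at least 2 members; among all covering selections none totals below 15.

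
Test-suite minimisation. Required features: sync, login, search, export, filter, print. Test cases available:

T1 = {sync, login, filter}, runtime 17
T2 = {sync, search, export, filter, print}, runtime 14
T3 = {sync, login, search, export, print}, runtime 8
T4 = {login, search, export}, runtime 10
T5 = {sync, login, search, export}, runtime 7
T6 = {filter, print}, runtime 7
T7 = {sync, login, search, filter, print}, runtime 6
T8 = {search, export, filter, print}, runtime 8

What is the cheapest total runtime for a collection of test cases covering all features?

13

T5, T7 cover every feature at runtime 7 + 6 = 13.
Any cover uses at least 2 test cases; among all covering selections none totals below 13.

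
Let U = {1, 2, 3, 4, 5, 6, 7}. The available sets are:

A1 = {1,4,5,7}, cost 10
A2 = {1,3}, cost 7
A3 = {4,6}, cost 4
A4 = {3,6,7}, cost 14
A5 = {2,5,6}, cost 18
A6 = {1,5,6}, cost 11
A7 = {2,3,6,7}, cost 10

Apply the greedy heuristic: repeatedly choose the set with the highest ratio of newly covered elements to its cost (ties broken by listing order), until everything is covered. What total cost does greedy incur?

Pick 1: A3 adds 2 new (4, 6) at cost 4 (ratio 2/4).
Pick 2: A1 adds 3 new (1, 5, 7) at cost 10 (ratio 3/10).
Pick 3: A7 adds 2 new (2, 3) at cost 10 (ratio 2/10).
Greedy total cost: 4 + 10 + 10 = 24. (The true optimum is 20, so greedy overshoots here.)

24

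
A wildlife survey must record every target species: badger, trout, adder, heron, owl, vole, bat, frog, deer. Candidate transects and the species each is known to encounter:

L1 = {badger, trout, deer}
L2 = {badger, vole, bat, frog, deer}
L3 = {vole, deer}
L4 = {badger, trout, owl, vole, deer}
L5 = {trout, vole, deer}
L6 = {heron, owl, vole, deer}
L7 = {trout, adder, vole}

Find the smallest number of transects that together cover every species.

3

L2, L6, L7 together cover {badger, trout, adder, heron, owl, vole, bat, frog, deer} — every species.
No 2 of the 7 transects cover everything (all 21 pairs fall short), so 3 is minimum.
Greedy (largest uncovered first) would take L2, L4, L6, L7 — 4 transects — but 3 suffice.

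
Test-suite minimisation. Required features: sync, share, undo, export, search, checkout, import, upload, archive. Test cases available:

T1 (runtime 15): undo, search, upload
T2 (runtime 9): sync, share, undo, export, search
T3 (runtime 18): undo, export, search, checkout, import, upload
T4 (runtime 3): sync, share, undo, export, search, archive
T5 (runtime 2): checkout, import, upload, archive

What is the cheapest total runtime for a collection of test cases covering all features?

5

T4, T5 cover every feature at runtime 3 + 2 = 5.
Any cover uses at least 2 test cases; among all covering selections none totals below 5.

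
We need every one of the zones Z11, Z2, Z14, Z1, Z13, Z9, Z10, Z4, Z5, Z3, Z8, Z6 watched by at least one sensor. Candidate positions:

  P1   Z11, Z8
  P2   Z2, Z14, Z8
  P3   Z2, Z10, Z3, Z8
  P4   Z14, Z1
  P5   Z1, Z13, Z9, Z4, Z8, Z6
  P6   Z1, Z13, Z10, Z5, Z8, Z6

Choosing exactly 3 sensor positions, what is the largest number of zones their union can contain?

Choosing P1, P3, P5 covers {Z11, Z2, Z1, Z13, Z9, Z10, Z4, Z3, Z8, Z6} — 10 zones.
No choice of 3 sensor positions does better; here Z14, Z5 are left uncovered.

10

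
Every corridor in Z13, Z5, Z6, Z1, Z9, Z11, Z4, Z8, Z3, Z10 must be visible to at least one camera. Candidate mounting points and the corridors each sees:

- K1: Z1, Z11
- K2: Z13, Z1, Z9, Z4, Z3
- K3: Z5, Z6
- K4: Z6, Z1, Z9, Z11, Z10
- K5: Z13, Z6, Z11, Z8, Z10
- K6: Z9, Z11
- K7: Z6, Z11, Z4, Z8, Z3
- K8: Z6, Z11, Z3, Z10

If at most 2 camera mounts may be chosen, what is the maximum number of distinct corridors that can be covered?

9

Choosing K2, K5 covers {Z13, Z6, Z1, Z9, Z11, Z4, Z8, Z3, Z10} — 9 corridors.
No choice of 2 camera mounts does better; here Z5 is left uncovered.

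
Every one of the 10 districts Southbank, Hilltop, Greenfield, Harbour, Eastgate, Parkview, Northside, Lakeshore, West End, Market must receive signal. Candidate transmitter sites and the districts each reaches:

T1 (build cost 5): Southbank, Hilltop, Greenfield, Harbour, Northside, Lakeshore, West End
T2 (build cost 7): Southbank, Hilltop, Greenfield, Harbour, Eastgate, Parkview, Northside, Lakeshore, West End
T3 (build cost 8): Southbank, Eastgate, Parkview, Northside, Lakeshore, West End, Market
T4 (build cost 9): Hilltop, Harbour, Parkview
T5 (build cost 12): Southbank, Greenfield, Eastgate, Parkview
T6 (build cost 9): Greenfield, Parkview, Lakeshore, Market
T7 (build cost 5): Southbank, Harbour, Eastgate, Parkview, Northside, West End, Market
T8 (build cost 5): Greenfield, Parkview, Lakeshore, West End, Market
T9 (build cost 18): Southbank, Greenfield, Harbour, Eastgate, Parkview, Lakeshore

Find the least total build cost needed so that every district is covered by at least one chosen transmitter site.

T1, T7 cover every district at build cost 5 + 5 = 10.
Any cover uses at least 2 transmitter sites; among all covering selections none totals below 10.

10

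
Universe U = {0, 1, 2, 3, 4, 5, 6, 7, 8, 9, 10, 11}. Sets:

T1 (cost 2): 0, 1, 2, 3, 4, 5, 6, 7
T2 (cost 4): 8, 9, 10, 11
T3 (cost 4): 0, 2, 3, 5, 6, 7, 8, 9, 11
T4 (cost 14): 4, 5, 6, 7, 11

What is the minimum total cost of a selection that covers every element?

T1, T2 cover every element at cost 2 + 4 = 6.
Any cover uses at least 2 sets; among all covering selections none totals below 6.

6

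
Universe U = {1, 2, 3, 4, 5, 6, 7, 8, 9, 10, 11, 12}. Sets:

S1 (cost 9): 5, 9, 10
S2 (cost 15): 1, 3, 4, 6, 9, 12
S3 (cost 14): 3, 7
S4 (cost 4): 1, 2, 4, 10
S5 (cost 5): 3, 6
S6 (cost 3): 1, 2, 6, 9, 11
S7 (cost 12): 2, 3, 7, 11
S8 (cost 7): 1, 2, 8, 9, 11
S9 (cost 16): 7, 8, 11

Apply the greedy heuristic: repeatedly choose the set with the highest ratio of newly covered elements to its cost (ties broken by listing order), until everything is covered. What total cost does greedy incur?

55

Pick 1: S6 adds 5 new (1, 2, 6, 9, 11) at cost 3 (ratio 5/3).
Pick 2: S4 adds 2 new (4, 10) at cost 4 (ratio 2/4).
Pick 3: S5 adds 1 new (3) at cost 5 (ratio 1/5).
Pick 4: S8 adds 1 new (8) at cost 7 (ratio 1/7).
Pick 5: S1 adds 1 new (5) at cost 9 (ratio 1/9).
Pick 6: S7 adds 1 new (7) at cost 12 (ratio 1/12).
Pick 7: S2 adds 1 new (12) at cost 15 (ratio 1/15).
Greedy total cost: 3 + 4 + 5 + 7 + 9 + 12 + 15 = 55. (The true optimum is 43, so greedy overshoots here.)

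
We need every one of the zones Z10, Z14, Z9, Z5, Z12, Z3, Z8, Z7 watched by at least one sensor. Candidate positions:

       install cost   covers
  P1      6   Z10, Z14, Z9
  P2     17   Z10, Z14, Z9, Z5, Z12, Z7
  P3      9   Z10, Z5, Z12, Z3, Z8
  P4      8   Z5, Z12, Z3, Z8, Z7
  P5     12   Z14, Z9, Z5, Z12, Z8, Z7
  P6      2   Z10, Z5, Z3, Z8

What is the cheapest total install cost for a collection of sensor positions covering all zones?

P1, P4 cover every zone at install cost 6 + 8 = 14.
Any cover uses at least 2 sensor positions; among all covering selections none totals below 14.
Greedy by coverage-per-install cost would pick P6, P1, P4 for 16 — worse than the optimum 14.

14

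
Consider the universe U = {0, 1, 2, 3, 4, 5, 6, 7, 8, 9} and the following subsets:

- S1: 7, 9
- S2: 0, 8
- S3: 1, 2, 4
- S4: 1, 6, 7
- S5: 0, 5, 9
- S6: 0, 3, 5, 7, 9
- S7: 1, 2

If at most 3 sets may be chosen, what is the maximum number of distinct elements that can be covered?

9

Choosing S2, S3, S6 covers {0, 1, 2, 3, 4, 5, 7, 8, 9} — 9 elements.
No choice of 3 sets does better; here 6 is left uncovered.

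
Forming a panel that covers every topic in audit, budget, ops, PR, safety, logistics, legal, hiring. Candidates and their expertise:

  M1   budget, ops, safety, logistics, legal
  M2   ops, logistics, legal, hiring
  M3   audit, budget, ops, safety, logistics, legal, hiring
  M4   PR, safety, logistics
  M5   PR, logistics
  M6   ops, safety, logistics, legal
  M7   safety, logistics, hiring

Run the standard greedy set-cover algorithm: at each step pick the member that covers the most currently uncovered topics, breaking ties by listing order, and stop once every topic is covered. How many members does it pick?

Pick 1: M3 covers 7 new topics (audit, budget, ops, safety, logistics, legal, hiring).
Pick 2: M4 covers 1 new topics (PR).
Greedy uses 2 members.

2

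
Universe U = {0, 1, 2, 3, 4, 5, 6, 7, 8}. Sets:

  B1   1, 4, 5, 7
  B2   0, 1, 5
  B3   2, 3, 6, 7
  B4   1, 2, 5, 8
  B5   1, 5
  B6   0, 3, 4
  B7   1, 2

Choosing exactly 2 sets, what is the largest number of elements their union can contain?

Choosing B1, B3 covers {1, 2, 3, 4, 5, 6, 7} — 7 elements.
No choice of 2 sets does better; here 0, 8 are left uncovered.

7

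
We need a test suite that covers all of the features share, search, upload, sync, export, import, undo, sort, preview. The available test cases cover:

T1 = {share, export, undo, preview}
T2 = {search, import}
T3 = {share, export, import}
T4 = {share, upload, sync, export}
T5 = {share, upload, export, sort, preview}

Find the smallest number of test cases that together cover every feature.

4

T1, T2, T4, T5 together cover {share, search, upload, sync, export, import, undo, sort, preview} — every feature.
No 3 of the 5 test cases cover everything (all 10 triples fall short), so 4 is minimum.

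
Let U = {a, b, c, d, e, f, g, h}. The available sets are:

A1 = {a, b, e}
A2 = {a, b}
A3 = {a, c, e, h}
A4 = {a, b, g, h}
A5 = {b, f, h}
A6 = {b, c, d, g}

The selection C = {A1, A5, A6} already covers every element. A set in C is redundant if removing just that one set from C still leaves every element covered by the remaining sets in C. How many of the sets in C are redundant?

Drop A1: a, e uncovered — not redundant.
Drop A5: f, h uncovered — not redundant.
Drop A6: c, d, g uncovered — not redundant.
None of the sets in C is redundant.

0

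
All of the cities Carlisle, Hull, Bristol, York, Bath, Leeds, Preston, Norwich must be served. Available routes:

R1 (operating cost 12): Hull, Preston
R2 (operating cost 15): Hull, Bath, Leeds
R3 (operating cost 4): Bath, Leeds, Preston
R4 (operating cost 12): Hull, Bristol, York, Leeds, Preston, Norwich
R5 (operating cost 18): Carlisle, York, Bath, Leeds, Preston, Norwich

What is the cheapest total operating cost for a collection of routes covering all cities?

30

R4, R5 cover every city at operating cost 12 + 18 = 30.
Any cover uses at least 2 routes; among all covering selections none totals below 30.
Greedy by coverage-per-operating cost would pick R3, R4, R5 for 34 — worse than the optimum 30.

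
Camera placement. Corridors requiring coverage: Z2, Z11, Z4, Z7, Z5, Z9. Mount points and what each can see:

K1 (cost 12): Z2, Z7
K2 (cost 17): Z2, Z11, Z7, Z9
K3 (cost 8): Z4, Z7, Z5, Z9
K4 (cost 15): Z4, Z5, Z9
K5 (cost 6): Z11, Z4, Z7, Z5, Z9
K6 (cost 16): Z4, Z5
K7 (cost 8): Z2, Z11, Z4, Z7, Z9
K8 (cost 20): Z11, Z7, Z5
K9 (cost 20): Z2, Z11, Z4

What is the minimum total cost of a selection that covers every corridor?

14

K5, K7 cover every corridor at cost 6 + 8 = 14.
Any cover uses at least 2 camera mounts; among all covering selections none totals below 14.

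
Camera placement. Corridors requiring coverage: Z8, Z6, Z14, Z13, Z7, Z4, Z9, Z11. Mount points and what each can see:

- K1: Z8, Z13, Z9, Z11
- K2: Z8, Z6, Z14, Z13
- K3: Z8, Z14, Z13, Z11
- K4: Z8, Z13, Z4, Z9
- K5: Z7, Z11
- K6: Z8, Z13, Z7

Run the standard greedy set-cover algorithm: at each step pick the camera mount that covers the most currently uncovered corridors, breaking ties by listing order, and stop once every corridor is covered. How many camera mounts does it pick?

4

Pick 1: K1 covers 4 new corridors (Z8, Z13, Z9, Z11).
Pick 2: K2 covers 2 new corridors (Z6, Z14).
Pick 3: K4 covers 1 new corridors (Z4).
Pick 4: K5 covers 1 new corridors (Z7).
Greedy uses 4 camera mounts. (The true minimum is 3.)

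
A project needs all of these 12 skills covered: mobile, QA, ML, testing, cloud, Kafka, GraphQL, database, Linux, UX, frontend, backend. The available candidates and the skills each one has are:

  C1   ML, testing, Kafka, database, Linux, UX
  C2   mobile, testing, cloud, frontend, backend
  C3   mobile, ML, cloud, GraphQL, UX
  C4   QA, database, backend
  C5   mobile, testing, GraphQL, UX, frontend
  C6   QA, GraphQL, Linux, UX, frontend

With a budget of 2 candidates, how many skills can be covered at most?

10

Choosing C1, C2 covers {mobile, ML, testing, cloud, Kafka, database, Linux, UX, frontend, backend} — 10 skills.
No choice of 2 candidates does better; here QA, GraphQL are left uncovered.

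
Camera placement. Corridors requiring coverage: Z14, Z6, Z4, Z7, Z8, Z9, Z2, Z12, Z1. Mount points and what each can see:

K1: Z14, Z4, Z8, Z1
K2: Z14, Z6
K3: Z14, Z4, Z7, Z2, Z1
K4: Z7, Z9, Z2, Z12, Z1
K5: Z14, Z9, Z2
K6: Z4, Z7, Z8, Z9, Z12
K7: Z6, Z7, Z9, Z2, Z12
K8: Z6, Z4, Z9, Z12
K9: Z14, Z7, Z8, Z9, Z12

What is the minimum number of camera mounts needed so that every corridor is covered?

2

K1, K7 together cover {Z14, Z6, Z4, Z7, Z8, Z9, Z2, Z12, Z1} — every corridor.
No single camera mount contains all 9 corridors, so 2 is optimal.
Greedy (largest uncovered first) would take K3, K6, K2 — 3 camera mounts — but 2 suffice.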